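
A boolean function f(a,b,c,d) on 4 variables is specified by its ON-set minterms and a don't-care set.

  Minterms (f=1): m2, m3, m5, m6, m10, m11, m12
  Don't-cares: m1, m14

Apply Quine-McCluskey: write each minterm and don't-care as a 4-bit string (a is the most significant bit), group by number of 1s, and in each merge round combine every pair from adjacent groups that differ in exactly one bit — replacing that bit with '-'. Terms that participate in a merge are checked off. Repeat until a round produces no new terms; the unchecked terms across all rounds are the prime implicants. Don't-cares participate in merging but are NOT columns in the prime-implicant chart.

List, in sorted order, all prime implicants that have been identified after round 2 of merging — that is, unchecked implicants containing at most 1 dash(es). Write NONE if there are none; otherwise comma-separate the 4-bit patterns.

0-01, 00-1, 11-0

size-2^0 implicants → 0001(✓)  0010(✓)  0011(✓)  0101(✓)  0110(✓)  1010(✓)  1011(✓)  1100(✓)  1110(✓)
size-2^1 implicants → -010(✓)  -011(✓)  -110(✓)  0-01  0-10(✓)  00-1  001-(✓)  1-10(✓)  101-(✓)  11-0
size-2^2 implicants → --10  -01-
Unchecked terms (primes): --10, -01-, 0-01, 00-1, 11-0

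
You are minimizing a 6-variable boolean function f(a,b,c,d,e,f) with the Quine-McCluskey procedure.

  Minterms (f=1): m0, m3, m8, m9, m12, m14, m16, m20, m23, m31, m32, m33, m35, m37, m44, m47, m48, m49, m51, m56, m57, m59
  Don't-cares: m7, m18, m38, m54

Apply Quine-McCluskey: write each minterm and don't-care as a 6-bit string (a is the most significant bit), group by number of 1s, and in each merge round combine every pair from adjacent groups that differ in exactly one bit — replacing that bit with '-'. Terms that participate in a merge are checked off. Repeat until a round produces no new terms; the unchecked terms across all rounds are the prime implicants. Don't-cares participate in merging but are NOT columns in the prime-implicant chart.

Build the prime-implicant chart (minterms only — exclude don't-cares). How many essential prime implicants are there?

9

size-2^0 implicants → 000000(✓)  000011(✓)  000111(✓)  001000(✓)  001001(✓)  001100(✓)  001110(✓)  010000(✓)  010010(✓)  010100(✓)  010111(✓)  011111(✓)  100000(✓)  100001(✓)  100011(✓)  100101(✓)  100110(✓)  101100(✓)  101111  110000(✓)  110001(✓)  110011(✓)  110110(✓)  111000(✓)  111001(✓)  111011(✓)
size-2^1 implicants → -00000(✓)  -00011  -01100  -10000(✓)  0-0000(✓)  0-0111  00-000  000-11  001-00  00100-  0011-0  01-111  010-00  0100-0  1-0000(✓)  1-0001(✓)  1-0011(✓)  1-0110  100-01  1000-1(✓)  10000-(✓)  11-000(✓)  11-001(✓)  11-011(✓)  1100-1(✓)  11000-(✓)  1110-1(✓)  11100-(✓)
size-2^2 implicants → --0000  1-00-1  1-000-  11-0-1  11-00-
Unchecked terms (primes): --0000, -00011, -01100, 0-0111, 00-000, 000-11, 001-00, 00100-, 0011-0, 01-111, 010-00, 0100-0, 1-00-1, 1-000-, 1-0110, 100-01, 101111, 11-0-1, 11-00-
Minterm coverage:
  m0 ⊆ --0000,00-000
  m3 ⊆ -00011,000-11
  m8 ⊆ 00-000,001-00,00100-
  m9 ⊆ 00100- [E]
  m12 ⊆ -01100,001-00,0011-0
  m14 ⊆ 0011-0 [E]
  m16 ⊆ --0000,010-00,0100-0
  m20 ⊆ 010-00 [E]
  m23 ⊆ 0-0111,01-111
  m31 ⊆ 01-111 [E]
  m32 ⊆ --0000,1-000-
  m33 ⊆ 1-00-1,1-000-,100-01
  m35 ⊆ -00011,1-00-1
  m37 ⊆ 100-01 [E]
  m44 ⊆ -01100 [E]
  m47 ⊆ 101111 [E]
  m48 ⊆ --0000,1-000-,11-00-
  m49 ⊆ 1-00-1,1-000-,11-0-1,11-00-
  m51 ⊆ 1-00-1,11-0-1
  m56 ⊆ 11-00- [E]
  m57 ⊆ 11-0-1,11-00-
  m59 ⊆ 11-0-1 [E]
E = {-01100, 00100-, 0011-0, 01-111, 010-00, 100-01, 101111, 11-0-1, 11-00-}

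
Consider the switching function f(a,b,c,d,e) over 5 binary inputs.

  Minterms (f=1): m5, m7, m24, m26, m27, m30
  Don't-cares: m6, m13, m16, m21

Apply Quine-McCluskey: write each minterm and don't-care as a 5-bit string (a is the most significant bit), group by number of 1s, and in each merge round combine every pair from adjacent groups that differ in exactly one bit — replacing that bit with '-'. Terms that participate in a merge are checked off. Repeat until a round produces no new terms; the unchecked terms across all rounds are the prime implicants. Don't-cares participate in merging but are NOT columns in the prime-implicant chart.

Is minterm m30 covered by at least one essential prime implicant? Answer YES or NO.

YES

Round 0: 00101✓ 00110✓ 00111✓ 01101✓ 10000✓ 10101✓ 11000✓ 11010✓ 11011✓ 11110✓
Round 1: -0101 0-101 001-1 0011- 1-000 11-10 110-0 1101-
PIs = {-0101, 0-101, 001-1, 0011-, 1-000, 11-10, 110-0, 1101-}
Coverage chart:
  m5: -0101,0-101,001-1
  m7: 001-1,0011-
  m24: 1-000,110-0
  m26: 11-10,110-0,1101-
  m27: 1101- ←essential
  m30: 11-10 ←essential
Essential: 11-10, 1101-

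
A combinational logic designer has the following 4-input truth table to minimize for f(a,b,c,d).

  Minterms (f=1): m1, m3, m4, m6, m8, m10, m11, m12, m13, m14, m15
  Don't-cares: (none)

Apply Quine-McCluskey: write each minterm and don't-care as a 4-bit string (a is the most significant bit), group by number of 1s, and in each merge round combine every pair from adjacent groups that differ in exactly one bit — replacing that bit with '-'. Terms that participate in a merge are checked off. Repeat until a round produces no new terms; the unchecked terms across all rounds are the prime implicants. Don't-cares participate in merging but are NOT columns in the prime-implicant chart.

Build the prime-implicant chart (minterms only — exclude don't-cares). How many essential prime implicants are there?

4

Round 0: 0001✓ 0011✓ 0100✓ 0110✓ 1000✓ 1010✓ 1011✓ 1100✓ 1101✓ 1110✓ 1111✓
Round 1: -011 -100✓ -110✓ 00-1 01-0✓ 1-00✓ 1-10✓ 1-11✓ 10-0✓ 101-✓ 11-0✓ 11-1✓ 110-✓ 111-✓
Round 2: -1-0 1--0 1-1- 11--
PIs = {-011, -1-0, 00-1, 1--0, 1-1-, 11--}
Coverage chart:
  m1: 00-1 ←essential
  m3: -011,00-1
  m4: -1-0 ←essential
  m6: -1-0 ←essential
  m8: 1--0 ←essential
  m10: 1--0,1-1-
  m11: -011,1-1-
  m12: -1-0,1--0,11--
  m13: 11-- ←essential
  m14: -1-0,1--0,1-1-,11--
  m15: 1-1-,11--
Essential: -1-0, 00-1, 1--0, 11--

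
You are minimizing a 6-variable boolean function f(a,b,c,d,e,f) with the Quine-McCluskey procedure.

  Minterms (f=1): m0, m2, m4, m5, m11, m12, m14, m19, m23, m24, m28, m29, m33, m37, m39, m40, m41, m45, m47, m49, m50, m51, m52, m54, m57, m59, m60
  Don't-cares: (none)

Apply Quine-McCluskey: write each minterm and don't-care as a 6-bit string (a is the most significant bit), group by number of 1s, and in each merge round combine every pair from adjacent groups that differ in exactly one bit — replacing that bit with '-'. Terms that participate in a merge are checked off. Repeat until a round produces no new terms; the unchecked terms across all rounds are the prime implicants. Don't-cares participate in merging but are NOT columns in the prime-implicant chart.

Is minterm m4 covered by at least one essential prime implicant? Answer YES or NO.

[col 0] 000000*, 000010*, 000100*, 000101*, 001011, 001100*, 001110*, 010011*, 010111*, 011000*, 011100*, 011101*, 100001*, 100101*, 100111*, 101000*, 101001*, 101101*, 101111*, 110001*, 110010*, 110011*, 110100*, 110110*, 111001*, 111011*, 111100*
[col 1] -00101, -10011, -11100, 0-1100, 00-100, 000-00, 0000-0, 00010-, 0011-0, 010-11, 011-00, 01110-, 1-0001*, 1-1001*, 10-001*, 10-101*, 10-111*, 100-01*, 1001-1*, 101-01*, 10100-, 1011-1*, 11-001*, 11-011*, 11-100, 110-10, 1100-1*, 11001-, 1101-0, 1110-1*
[col 2] 1--001, 10--01, 10-1-1, 11-0-1
Prime implicants: -00101, -10011, -11100, 0-1100, 00-100, 000-00, 0000-0, 00010-, 001011, 0011-0, 010-11, 011-00, 01110-, 1--001, 10--01, 10-1-1, 10100-, 11-0-1, 11-100, 110-10, 11001-, 1101-0
PI chart (minterm → PIs covering it):
  0 | 000-00,0000-0
  2 | 0000-0  (sole → essential)
  4 | 00-100,000-00,00010-
  5 | -00101,00010-
  11 | 001011  (sole → essential)
  12 | 0-1100,00-100,0011-0
  14 | 0011-0  (sole → essential)
  19 | -10011,010-11
  23 | 010-11  (sole → essential)
  24 | 011-00  (sole → essential)
  28 | -11100,0-1100,011-00,01110-
  29 | 01110-  (sole → essential)
  33 | 1--001,10--01
  37 | -00101,10--01,10-1-1
  39 | 10-1-1  (sole → essential)
  40 | 10100-  (sole → essential)
  41 | 1--001,10--01,10100-
  45 | 10--01,10-1-1
  47 | 10-1-1  (sole → essential)
  49 | 1--001,11-0-1
  50 | 110-10,11001-
  51 | -10011,11-0-1,11001-
  52 | 11-100,1101-0
  54 | 110-10,1101-0
  57 | 1--001,11-0-1
  59 | 11-0-1  (sole → essential)
  60 | -11100,11-100
Essential prime implicants: 0000-0, 001011, 0011-0, 010-11, 011-00, 01110-, 10-1-1, 10100-, 11-0-1

NO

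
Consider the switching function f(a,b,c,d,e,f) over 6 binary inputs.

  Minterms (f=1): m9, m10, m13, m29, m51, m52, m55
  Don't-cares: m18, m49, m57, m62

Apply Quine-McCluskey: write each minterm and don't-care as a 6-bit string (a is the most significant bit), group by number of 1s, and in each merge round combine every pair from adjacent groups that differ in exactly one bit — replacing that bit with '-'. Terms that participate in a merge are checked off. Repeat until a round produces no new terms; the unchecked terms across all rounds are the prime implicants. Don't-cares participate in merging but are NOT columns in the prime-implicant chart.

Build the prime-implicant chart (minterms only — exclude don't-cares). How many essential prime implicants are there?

5

size-2^0 implicants → 001001(✓)  001010  001101(✓)  010010  011101(✓)  110001(✓)  110011(✓)  110100  110111(✓)  111001(✓)  111110
size-2^1 implicants → 0-1101  001-01  11-001  110-11  1100-1
Unchecked terms (primes): 0-1101, 001-01, 001010, 010010, 11-001, 110-11, 1100-1, 110100, 111110
Minterm coverage:
  m9 ⊆ 001-01 [E]
  m10 ⊆ 001010 [E]
  m13 ⊆ 0-1101,001-01
  m29 ⊆ 0-1101 [E]
  m51 ⊆ 110-11,1100-1
  m52 ⊆ 110100 [E]
  m55 ⊆ 110-11 [E]
E = {0-1101, 001-01, 001010, 110-11, 110100}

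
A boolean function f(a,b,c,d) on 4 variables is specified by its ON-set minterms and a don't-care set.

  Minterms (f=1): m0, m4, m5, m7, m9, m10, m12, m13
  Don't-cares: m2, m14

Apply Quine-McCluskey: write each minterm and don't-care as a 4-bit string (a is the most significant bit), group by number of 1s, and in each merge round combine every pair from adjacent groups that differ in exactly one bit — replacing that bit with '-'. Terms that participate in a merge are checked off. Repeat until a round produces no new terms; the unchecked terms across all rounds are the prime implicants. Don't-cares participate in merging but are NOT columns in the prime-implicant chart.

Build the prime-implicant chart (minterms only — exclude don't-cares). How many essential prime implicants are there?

2

[col 0] 0000*, 0010*, 0100*, 0101*, 0111*, 1001*, 1010*, 1100*, 1101*, 1110*
[col 1] -010, -100*, -101*, 0-00, 00-0, 01-1, 010-*, 1-01, 1-10, 11-0, 110-*
[col 2] -10-
Prime implicants: -010, -10-, 0-00, 00-0, 01-1, 1-01, 1-10, 11-0
PI chart (minterm → PIs covering it):
  0 | 0-00,00-0
  4 | -10-,0-00
  5 | -10-,01-1
  7 | 01-1  (sole → essential)
  9 | 1-01  (sole → essential)
  10 | -010,1-10
  12 | -10-,11-0
  13 | -10-,1-01
Essential prime implicants: 01-1, 1-01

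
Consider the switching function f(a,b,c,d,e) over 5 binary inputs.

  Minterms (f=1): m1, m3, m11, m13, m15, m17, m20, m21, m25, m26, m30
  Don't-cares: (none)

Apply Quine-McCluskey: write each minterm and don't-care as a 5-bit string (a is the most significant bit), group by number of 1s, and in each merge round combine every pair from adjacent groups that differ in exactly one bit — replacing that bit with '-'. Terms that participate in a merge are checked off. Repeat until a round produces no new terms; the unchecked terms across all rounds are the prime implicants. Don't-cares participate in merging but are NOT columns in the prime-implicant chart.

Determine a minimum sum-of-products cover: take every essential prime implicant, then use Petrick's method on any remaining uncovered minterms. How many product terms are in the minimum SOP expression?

Round 0: 00001✓ 00011✓ 01011✓ 01101✓ 01111✓ 10001✓ 10100✓ 10101✓ 11001✓ 11010✓ 11110✓
Round 1: -0001 0-011 000-1 01-11 011-1 1-001 10-01 1010- 11-10
PIs = {-0001, 0-011, 000-1, 01-11, 011-1, 1-001, 10-01, 1010-, 11-10}
Coverage chart:
  m1: -0001,000-1
  m3: 0-011,000-1
  m11: 0-011,01-11
  m13: 011-1 ←essential
  m15: 01-11,011-1
  m17: -0001,1-001,10-01
  m20: 1010- ←essential
  m21: 10-01,1010-
  m25: 1-001 ←essential
  m26: 11-10 ←essential
  m30: 11-10 ←essential
Essential: 011-1, 1-001, 1010-, 11-10
Petrick residual → -0001, 0-011
Min cover (6 terms): b'c'd'e + a'c'de + a'bce + ac'd'e + ab'cd' + abde'

6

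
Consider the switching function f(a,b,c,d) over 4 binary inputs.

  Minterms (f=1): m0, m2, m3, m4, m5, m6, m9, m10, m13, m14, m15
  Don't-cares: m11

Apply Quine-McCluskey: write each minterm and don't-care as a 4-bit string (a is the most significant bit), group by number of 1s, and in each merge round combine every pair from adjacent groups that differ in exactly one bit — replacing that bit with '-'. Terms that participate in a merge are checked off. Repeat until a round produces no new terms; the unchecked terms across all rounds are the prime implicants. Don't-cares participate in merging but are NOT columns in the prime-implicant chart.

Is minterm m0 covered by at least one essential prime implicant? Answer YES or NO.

size-2^0 implicants → 0000(✓)  0010(✓)  0011(✓)  0100(✓)  0101(✓)  0110(✓)  1001(✓)  1010(✓)  1011(✓)  1101(✓)  1110(✓)  1111(✓)
size-2^1 implicants → -010(✓)  -011(✓)  -101  -110(✓)  0-00(✓)  0-10(✓)  00-0(✓)  001-(✓)  01-0(✓)  010-  1-01(✓)  1-10(✓)  1-11(✓)  10-1(✓)  101-(✓)  11-1(✓)  111-(✓)
size-2^2 implicants → --10  -01-  0--0  1--1  1-1-
Unchecked terms (primes): --10, -01-, -101, 0--0, 010-, 1--1, 1-1-
Minterm coverage:
  m0 ⊆ 0--0 [E]
  m2 ⊆ --10,-01-,0--0
  m3 ⊆ -01- [E]
  m4 ⊆ 0--0,010-
  m5 ⊆ -101,010-
  m6 ⊆ --10,0--0
  m9 ⊆ 1--1 [E]
  m10 ⊆ --10,-01-,1-1-
  m13 ⊆ -101,1--1
  m14 ⊆ --10,1-1-
  m15 ⊆ 1--1,1-1-
E = {-01-, 0--0, 1--1}

YES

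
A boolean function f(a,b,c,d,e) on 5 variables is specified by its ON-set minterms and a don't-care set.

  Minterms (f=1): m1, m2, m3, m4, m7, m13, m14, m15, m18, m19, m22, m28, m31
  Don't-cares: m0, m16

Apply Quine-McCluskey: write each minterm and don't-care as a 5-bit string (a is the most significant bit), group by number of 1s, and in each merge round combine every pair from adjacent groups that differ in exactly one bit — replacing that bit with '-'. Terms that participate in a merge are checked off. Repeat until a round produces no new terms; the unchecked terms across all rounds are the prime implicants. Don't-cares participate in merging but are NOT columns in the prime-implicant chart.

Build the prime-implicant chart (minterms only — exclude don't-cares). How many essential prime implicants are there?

size-2^0 implicants → 00000(✓)  00001(✓)  00010(✓)  00011(✓)  00100(✓)  00111(✓)  01101(✓)  01110(✓)  01111(✓)  10000(✓)  10010(✓)  10011(✓)  10110(✓)  11100  11111(✓)
size-2^1 implicants → -0000(✓)  -0010(✓)  -0011(✓)  -1111  0-111  00-00  00-11  000-0(✓)  000-1(✓)  0000-(✓)  0001-(✓)  011-1  0111-  10-10  100-0(✓)  1001-(✓)
size-2^2 implicants → -00-0  -001-  000--
Unchecked terms (primes): -00-0, -001-, -1111, 0-111, 00-00, 00-11, 000--, 011-1, 0111-, 10-10, 11100
Minterm coverage:
  m1 ⊆ 000-- [E]
  m2 ⊆ -00-0,-001-,000--
  m3 ⊆ -001-,00-11,000--
  m4 ⊆ 00-00 [E]
  m7 ⊆ 0-111,00-11
  m13 ⊆ 011-1 [E]
  m14 ⊆ 0111- [E]
  m15 ⊆ -1111,0-111,011-1,0111-
  m18 ⊆ -00-0,-001-,10-10
  m19 ⊆ -001- [E]
  m22 ⊆ 10-10 [E]
  m28 ⊆ 11100 [E]
  m31 ⊆ -1111 [E]
E = {-001-, -1111, 00-00, 000--, 011-1, 0111-, 10-10, 11100}

8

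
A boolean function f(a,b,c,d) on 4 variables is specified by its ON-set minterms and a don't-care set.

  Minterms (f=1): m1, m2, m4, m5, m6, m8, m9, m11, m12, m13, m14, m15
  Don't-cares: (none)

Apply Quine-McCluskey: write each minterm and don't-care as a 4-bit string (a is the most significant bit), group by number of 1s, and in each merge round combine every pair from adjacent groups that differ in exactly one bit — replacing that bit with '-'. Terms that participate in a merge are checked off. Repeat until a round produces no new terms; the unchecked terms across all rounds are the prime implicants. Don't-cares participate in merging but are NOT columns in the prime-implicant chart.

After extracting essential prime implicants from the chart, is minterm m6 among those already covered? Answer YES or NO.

Round 0: 0001✓ 0010✓ 0100✓ 0101✓ 0110✓ 1000✓ 1001✓ 1011✓ 1100✓ 1101✓ 1110✓ 1111✓
Round 1: -001✓ -100✓ -101✓ -110✓ 0-01✓ 0-10 01-0✓ 010-✓ 1-00✓ 1-01✓ 1-11✓ 10-1✓ 100-✓ 11-0✓ 11-1✓ 110-✓ 111-✓
Round 2: --01 -1-0 -10- 1--1 1-0- 11--
PIs = {--01, -1-0, -10-, 0-10, 1--1, 1-0-, 11--}
Coverage chart:
  m1: --01 ←essential
  m2: 0-10 ←essential
  m4: -1-0,-10-
  m5: --01,-10-
  m6: -1-0,0-10
  m8: 1-0- ←essential
  m9: --01,1--1,1-0-
  m11: 1--1 ←essential
  m12: -1-0,-10-,1-0-,11--
  m13: --01,-10-,1--1,1-0-,11--
  m14: -1-0,11--
  m15: 1--1,11--
Essential: --01, 0-10, 1--1, 1-0-

YES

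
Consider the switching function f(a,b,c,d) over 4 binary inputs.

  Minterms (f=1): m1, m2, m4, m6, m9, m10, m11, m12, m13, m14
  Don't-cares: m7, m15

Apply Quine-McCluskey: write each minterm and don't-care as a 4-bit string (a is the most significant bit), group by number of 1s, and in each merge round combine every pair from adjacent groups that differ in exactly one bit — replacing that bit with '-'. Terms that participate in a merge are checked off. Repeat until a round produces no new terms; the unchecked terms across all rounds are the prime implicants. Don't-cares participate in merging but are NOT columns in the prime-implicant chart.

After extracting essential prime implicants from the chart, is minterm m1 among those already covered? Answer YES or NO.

size-2^0 implicants → 0001(✓)  0010(✓)  0100(✓)  0110(✓)  0111(✓)  1001(✓)  1010(✓)  1011(✓)  1100(✓)  1101(✓)  1110(✓)  1111(✓)
size-2^1 implicants → -001  -010(✓)  -100(✓)  -110(✓)  -111(✓)  0-10(✓)  01-0(✓)  011-(✓)  1-01(✓)  1-10(✓)  1-11(✓)  10-1(✓)  101-(✓)  11-0(✓)  11-1(✓)  110-(✓)  111-(✓)
size-2^2 implicants → --10  -1-0  -11-  1--1  1-1-  11--
Unchecked terms (primes): --10, -001, -1-0, -11-, 1--1, 1-1-, 11--
Minterm coverage:
  m1 ⊆ -001 [E]
  m2 ⊆ --10 [E]
  m4 ⊆ -1-0 [E]
  m6 ⊆ --10,-1-0,-11-
  m9 ⊆ -001,1--1
  m10 ⊆ --10,1-1-
  m11 ⊆ 1--1,1-1-
  m12 ⊆ -1-0,11--
  m13 ⊆ 1--1,11--
  m14 ⊆ --10,-1-0,-11-,1-1-,11--
E = {--10, -001, -1-0}

YES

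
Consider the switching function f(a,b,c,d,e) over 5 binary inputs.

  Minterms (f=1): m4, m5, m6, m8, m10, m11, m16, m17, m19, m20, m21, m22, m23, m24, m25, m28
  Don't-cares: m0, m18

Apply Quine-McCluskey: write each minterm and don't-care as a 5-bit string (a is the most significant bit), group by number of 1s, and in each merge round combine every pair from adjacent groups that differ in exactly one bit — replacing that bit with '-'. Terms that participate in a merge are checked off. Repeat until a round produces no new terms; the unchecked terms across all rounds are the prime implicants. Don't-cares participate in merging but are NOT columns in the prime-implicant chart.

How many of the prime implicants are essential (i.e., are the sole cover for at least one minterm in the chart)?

[col 0] 00000*, 00100*, 00101*, 00110*, 01000*, 01010*, 01011*, 10000*, 10001*, 10010*, 10011*, 10100*, 10101*, 10110*, 10111*, 11000*, 11001*, 11100*
[col 1] -0000*, -0100*, -0101*, -0110*, -1000*, 0-000*, 00-00*, 001-0*, 0010-*, 010-0, 0101-, 1-000*, 1-001*, 1-100*, 10-00*, 10-01*, 10-10*, 10-11*, 100-0*, 100-1*, 1000-*, 1001-*, 101-0*, 101-1*, 1010-*, 1011-*, 11-00*, 1100-*
[col 2] --000, -0-00, -01-0, -010-, 1--00, 1-00-, 10--0*, 10--1*, 10-0-*, 10-1-*, 100--*, 101--*
[col 3] 10---
Prime implicants: --000, -0-00, -01-0, -010-, 010-0, 0101-, 1--00, 1-00-, 10---
PI chart (minterm → PIs covering it):
  4 | -0-00,-01-0,-010-
  5 | -010-  (sole → essential)
  6 | -01-0  (sole → essential)
  8 | --000,010-0
  10 | 010-0,0101-
  11 | 0101-  (sole → essential)
  16 | --000,-0-00,1--00,1-00-,10---
  17 | 1-00-,10---
  19 | 10---  (sole → essential)
  20 | -0-00,-01-0,-010-,1--00,10---
  21 | -010-,10---
  22 | -01-0,10---
  23 | 10---  (sole → essential)
  24 | --000,1--00,1-00-
  25 | 1-00-  (sole → essential)
  28 | 1--00  (sole → essential)
Essential prime implicants: -01-0, -010-, 0101-, 1--00, 1-00-, 10---

6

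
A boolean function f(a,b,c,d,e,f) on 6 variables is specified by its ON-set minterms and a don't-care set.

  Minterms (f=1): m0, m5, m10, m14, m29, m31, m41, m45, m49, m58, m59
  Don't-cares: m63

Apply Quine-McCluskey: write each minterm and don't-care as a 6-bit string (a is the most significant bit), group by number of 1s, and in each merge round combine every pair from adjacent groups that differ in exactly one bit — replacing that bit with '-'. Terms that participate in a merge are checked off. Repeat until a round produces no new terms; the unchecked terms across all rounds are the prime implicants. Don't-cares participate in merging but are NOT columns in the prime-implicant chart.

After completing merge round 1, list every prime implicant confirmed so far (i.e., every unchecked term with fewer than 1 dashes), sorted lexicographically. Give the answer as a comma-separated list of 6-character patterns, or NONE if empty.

000000, 000101, 110001

size-2^0 implicants → 000000  000101  001010(✓)  001110(✓)  011101(✓)  011111(✓)  101001(✓)  101101(✓)  110001  111010(✓)  111011(✓)  111111(✓)
size-2^1 implicants → -11111  001-10  0111-1  101-01  111-11  11101-
Unchecked terms (primes): -11111, 000000, 000101, 001-10, 0111-1, 101-01, 110001, 111-11, 11101-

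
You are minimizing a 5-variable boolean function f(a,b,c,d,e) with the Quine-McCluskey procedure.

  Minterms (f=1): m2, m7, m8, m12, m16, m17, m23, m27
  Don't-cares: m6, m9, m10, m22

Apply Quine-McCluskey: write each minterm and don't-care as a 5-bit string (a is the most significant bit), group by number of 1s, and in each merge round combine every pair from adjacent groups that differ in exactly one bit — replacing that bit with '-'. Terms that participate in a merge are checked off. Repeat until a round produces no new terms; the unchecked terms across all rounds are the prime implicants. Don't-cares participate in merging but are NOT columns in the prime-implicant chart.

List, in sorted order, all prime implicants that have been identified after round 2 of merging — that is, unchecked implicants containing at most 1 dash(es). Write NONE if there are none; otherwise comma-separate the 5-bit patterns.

0-010, 00-10, 01-00, 010-0, 0100-, 1000-, 11011

size-2^0 implicants → 00010(✓)  00110(✓)  00111(✓)  01000(✓)  01001(✓)  01010(✓)  01100(✓)  10000(✓)  10001(✓)  10110(✓)  10111(✓)  11011
size-2^1 implicants → -0110(✓)  -0111(✓)  0-010  00-10  0011-(✓)  01-00  010-0  0100-  1000-  1011-(✓)
size-2^2 implicants → -011-
Unchecked terms (primes): -011-, 0-010, 00-10, 01-00, 010-0, 0100-, 1000-, 11011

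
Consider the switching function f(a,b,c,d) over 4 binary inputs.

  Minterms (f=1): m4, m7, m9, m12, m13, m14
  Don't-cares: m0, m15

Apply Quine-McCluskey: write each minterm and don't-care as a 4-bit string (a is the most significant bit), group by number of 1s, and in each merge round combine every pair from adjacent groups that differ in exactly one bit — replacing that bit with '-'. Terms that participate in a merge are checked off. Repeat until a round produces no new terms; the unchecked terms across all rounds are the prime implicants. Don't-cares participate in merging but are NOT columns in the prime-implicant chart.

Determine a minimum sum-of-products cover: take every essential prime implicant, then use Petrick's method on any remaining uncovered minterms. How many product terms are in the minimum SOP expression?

4

Round 0: 0000✓ 0100✓ 0111✓ 1001✓ 1100✓ 1101✓ 1110✓ 1111✓
Round 1: -100 -111 0-00 1-01 11-0✓ 11-1✓ 110-✓ 111-✓
Round 2: 11--
PIs = {-100, -111, 0-00, 1-01, 11--}
Coverage chart:
  m4: -100,0-00
  m7: -111 ←essential
  m9: 1-01 ←essential
  m12: -100,11--
  m13: 1-01,11--
  m14: 11-- ←essential
Essential: -111, 1-01, 11--
Petrick residual → -100
Min cover (4 terms): bc'd' + bcd + ac'd + ab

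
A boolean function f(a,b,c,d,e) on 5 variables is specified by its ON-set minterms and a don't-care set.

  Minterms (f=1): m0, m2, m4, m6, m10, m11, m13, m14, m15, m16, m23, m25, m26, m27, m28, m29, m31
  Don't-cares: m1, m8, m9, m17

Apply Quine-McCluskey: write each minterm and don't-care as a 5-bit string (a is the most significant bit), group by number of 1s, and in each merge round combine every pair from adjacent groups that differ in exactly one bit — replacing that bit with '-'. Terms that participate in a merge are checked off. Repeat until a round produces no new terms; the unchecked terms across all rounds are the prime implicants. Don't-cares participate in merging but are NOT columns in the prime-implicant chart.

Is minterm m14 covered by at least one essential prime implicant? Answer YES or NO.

Round 0: 00000✓ 00001✓ 00010✓ 00100✓ 00110✓ 01000✓ 01001✓ 01010✓ 01011✓ 01101✓ 01110✓ 01111✓ 10000✓ 10001✓ 10111✓ 11001✓ 11010✓ 11011✓ 11100✓ 11101✓ 11111✓
Round 1: -0000✓ -0001✓ -1001✓ -1010✓ -1011✓ -1101✓ -1111✓ 0-000✓ 0-001✓ 0-010✓ 0-110✓ 00-00✓ 00-10✓ 000-0✓ 0000-✓ 001-0✓ 01-01✓ 01-10✓ 01-11✓ 010-0✓ 010-1✓ 0100-✓ 0101-✓ 011-1✓ 0111-✓ 1-001✓ 1-111 1000-✓ 11-01✓ 11-11✓ 110-1✓ 1101-✓ 111-1✓ 1110-
Round 2: --001 -000- -1-01✓ -1-11✓ -10-1✓ -101- -11-1✓ 0--10 0-0-0 0-00- 00--0 01--1✓ 01-1- 010-- 11--1✓
Round 3: -1--1
PIs = {--001, -000-, -1--1, -101-, 0--10, 0-0-0, 0-00-, 00--0, 01-1-, 010--, 1-111, 1110-}
Coverage chart:
  m0: -000-,0-0-0,0-00-,00--0
  m2: 0--10,0-0-0,00--0
  m4: 00--0 ←essential
  m6: 0--10,00--0
  m10: -101-,0--10,0-0-0,01-1-,010--
  m11: -1--1,-101-,01-1-,010--
  m13: -1--1 ←essential
  m14: 0--10,01-1-
  m15: -1--1,01-1-
  m16: -000- ←essential
  m23: 1-111 ←essential
  m25: --001,-1--1
  m26: -101- ←essential
  m27: -1--1,-101-
  m28: 1110- ←essential
  m29: -1--1,1110-
  m31: -1--1,1-111
Essential: -000-, -1--1, -101-, 00--0, 1-111, 1110-

NO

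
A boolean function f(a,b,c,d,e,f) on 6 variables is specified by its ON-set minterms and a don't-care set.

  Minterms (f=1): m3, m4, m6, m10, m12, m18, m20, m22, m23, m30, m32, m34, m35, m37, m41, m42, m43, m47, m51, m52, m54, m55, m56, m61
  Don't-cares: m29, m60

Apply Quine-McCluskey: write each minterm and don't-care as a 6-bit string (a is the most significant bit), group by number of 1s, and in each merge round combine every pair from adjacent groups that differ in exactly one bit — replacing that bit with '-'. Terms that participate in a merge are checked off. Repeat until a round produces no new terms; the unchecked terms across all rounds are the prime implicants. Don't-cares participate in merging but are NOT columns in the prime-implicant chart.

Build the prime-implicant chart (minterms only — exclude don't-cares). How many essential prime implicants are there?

size-2^0 implicants → 000011(✓)  000100(✓)  000110(✓)  001010(✓)  001100(✓)  010010(✓)  010100(✓)  010110(✓)  010111(✓)  011101(✓)  011110(✓)  100000(✓)  100010(✓)  100011(✓)  100101  101001(✓)  101010(✓)  101011(✓)  101111(✓)  110011(✓)  110100(✓)  110110(✓)  110111(✓)  111000(✓)  111100(✓)  111101(✓)
size-2^1 implicants → -00011  -01010  -10100(✓)  -10110(✓)  -10111(✓)  -11101  0-0100(✓)  0-0110(✓)  00-100  0001-0(✓)  01-110  010-10  0101-0(✓)  01011-(✓)  1-0011  10-010(✓)  10-011(✓)  1000-0  10001-(✓)  101-11  1010-1  10101-(✓)  11-100  110-11  1101-0(✓)  11011-(✓)  111-00  11110-
size-2^2 implicants → -101-0  -1011-  0-01-0  10-01-
Unchecked terms (primes): -00011, -01010, -101-0, -1011-, -11101, 0-01-0, 00-100, 01-110, 010-10, 1-0011, 10-01-, 1000-0, 100101, 101-11, 1010-1, 11-100, 110-11, 111-00, 11110-
Minterm coverage:
  m3 ⊆ -00011 [E]
  m4 ⊆ 0-01-0,00-100
  m6 ⊆ 0-01-0 [E]
  m10 ⊆ -01010 [E]
  m12 ⊆ 00-100 [E]
  m18 ⊆ 010-10 [E]
  m20 ⊆ -101-0,0-01-0
  m22 ⊆ -101-0,-1011-,0-01-0,01-110,010-10
  m23 ⊆ -1011- [E]
  m30 ⊆ 01-110 [E]
  m32 ⊆ 1000-0 [E]
  m34 ⊆ 10-01-,1000-0
  m35 ⊆ -00011,1-0011,10-01-
  m37 ⊆ 100101 [E]
  m41 ⊆ 1010-1 [E]
  m42 ⊆ -01010,10-01-
  m43 ⊆ 10-01-,101-11,1010-1
  m47 ⊆ 101-11 [E]
  m51 ⊆ 1-0011,110-11
  m52 ⊆ -101-0,11-100
  m54 ⊆ -101-0,-1011-
  m55 ⊆ -1011-,110-11
  m56 ⊆ 111-00 [E]
  m61 ⊆ -11101,11110-
E = {-00011, -01010, -1011-, 0-01-0, 00-100, 01-110, 010-10, 1000-0, 100101, 101-11, 1010-1, 111-00}

12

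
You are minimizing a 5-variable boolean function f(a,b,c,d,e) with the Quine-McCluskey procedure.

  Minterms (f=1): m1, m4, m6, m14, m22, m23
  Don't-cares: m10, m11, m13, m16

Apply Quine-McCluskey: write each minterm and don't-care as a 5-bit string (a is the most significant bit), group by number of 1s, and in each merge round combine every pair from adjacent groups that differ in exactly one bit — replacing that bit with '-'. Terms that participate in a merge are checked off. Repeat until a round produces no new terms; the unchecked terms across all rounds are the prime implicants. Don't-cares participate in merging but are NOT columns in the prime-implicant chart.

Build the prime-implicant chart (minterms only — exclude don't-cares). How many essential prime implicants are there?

[col 0] 00001, 00100*, 00110*, 01010*, 01011*, 01101, 01110*, 10000, 10110*, 10111*
[col 1] -0110, 0-110, 001-0, 01-10, 0101-, 1011-
Prime implicants: -0110, 0-110, 00001, 001-0, 01-10, 0101-, 01101, 10000, 1011-
PI chart (minterm → PIs covering it):
  1 | 00001  (sole → essential)
  4 | 001-0  (sole → essential)
  6 | -0110,0-110,001-0
  14 | 0-110,01-10
  22 | -0110,1011-
  23 | 1011-  (sole → essential)
Essential prime implicants: 00001, 001-0, 1011-

3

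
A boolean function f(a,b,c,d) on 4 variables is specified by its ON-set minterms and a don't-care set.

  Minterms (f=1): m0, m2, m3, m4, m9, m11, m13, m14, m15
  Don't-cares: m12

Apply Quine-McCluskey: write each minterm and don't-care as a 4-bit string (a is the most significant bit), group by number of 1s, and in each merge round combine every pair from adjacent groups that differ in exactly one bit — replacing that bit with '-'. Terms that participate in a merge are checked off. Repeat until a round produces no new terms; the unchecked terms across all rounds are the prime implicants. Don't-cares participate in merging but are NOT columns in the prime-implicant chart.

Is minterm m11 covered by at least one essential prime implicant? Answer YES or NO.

YES

[col 0] 0000*, 0010*, 0011*, 0100*, 1001*, 1011*, 1100*, 1101*, 1110*, 1111*
[col 1] -011, -100, 0-00, 00-0, 001-, 1-01*, 1-11*, 10-1*, 11-0*, 11-1*, 110-*, 111-*
[col 2] 1--1, 11--
Prime implicants: -011, -100, 0-00, 00-0, 001-, 1--1, 11--
PI chart (minterm → PIs covering it):
  0 | 0-00,00-0
  2 | 00-0,001-
  3 | -011,001-
  4 | -100,0-00
  9 | 1--1  (sole → essential)
  11 | -011,1--1
  13 | 1--1,11--
  14 | 11--  (sole → essential)
  15 | 1--1,11--
Essential prime implicants: 1--1, 11--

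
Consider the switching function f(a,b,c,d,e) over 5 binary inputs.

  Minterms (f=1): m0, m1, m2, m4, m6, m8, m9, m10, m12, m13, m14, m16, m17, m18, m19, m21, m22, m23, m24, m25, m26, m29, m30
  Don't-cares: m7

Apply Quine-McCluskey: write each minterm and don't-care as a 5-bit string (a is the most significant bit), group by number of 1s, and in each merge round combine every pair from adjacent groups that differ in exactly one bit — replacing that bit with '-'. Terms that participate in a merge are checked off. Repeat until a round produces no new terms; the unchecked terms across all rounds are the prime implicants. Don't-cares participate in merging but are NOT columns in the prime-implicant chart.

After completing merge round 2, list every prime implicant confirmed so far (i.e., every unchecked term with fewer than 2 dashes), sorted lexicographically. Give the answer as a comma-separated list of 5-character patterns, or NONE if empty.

NONE

[col 0] 00000*, 00001*, 00010*, 00100*, 00110*, 00111*, 01000*, 01001*, 01010*, 01100*, 01101*, 01110*, 10000*, 10001*, 10010*, 10011*, 10101*, 10110*, 10111*, 11000*, 11001*, 11010*, 11101*, 11110*
[col 1] -0000*, -0001*, -0010*, -0110*, -0111*, -1000*, -1001*, -1010*, -1101*, -1110*, 0-000*, 0-001*, 0-010*, 0-100*, 0-110*, 00-00*, 00-10*, 000-0*, 0000-*, 001-0*, 0011-*, 01-00*, 01-01*, 01-10*, 010-0*, 0100-*, 011-0*, 0110-*, 1-000*, 1-001*, 1-010*, 1-101*, 1-110*, 10-01*, 10-10*, 10-11*, 100-0*, 100-1*, 1000-*, 1001-*, 101-1*, 1011-*, 11-01*, 11-10*, 110-0*, 1100-*
[col 2] --000*, --001*, --010*, --110*, -0-10*, -00-0*, -000-*, -011-, -1-01, -1-10*, -10-0*, -100-*, 0--00*, 0--10*, 0-0-0*, 0-00-*, 0-1-0*, 00--0*, 01--0*, 01-0-, 1--01, 1--10*, 1-0-0*, 1-00-*, 10--1, 10-1-, 100--
[col 3] ---10, --0-0, --00-, 0---0
Prime implicants: ---10, --0-0, --00-, -011-, -1-01, 0---0, 01-0-, 1--01, 10--1, 10-1-, 100--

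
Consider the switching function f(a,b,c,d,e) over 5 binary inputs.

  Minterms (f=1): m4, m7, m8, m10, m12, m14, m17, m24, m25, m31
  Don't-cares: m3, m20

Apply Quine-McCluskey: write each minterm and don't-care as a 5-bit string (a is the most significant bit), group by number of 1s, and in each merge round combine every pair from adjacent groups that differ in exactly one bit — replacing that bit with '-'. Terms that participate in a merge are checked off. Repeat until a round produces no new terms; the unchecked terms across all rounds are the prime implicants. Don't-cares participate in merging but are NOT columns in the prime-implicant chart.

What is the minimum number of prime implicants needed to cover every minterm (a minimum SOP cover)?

6

Round 0: 00011✓ 00100✓ 00111✓ 01000✓ 01010✓ 01100✓ 01110✓ 10001✓ 10100✓ 11000✓ 11001✓ 11111
Round 1: -0100 -1000 0-100 00-11 01-00✓ 01-10✓ 010-0✓ 011-0✓ 1-001 1100-
Round 2: 01--0
PIs = {-0100, -1000, 0-100, 00-11, 01--0, 1-001, 1100-, 11111}
Coverage chart:
  m4: -0100,0-100
  m7: 00-11 ←essential
  m8: -1000,01--0
  m10: 01--0 ←essential
  m12: 0-100,01--0
  m14: 01--0 ←essential
  m17: 1-001 ←essential
  m24: -1000,1100-
  m25: 1-001,1100-
  m31: 11111 ←essential
Essential: 00-11, 01--0, 1-001, 11111
Petrick residual → -0100, -1000
Min cover (6 terms): b'cd'e' + bc'd'e' + a'b'de + a'be' + ac'd'e + abcde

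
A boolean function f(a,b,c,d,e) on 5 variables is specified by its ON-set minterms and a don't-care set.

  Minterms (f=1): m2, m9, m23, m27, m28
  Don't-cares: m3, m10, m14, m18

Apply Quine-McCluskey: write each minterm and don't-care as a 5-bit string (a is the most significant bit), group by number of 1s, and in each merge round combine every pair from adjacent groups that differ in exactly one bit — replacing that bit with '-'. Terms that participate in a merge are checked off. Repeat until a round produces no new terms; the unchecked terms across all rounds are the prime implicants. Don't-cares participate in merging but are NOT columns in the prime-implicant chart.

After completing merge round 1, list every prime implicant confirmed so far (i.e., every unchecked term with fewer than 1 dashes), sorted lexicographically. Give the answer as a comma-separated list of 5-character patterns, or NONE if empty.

01001, 10111, 11011, 11100

Round 0: 00010✓ 00011✓ 01001 01010✓ 01110✓ 10010✓ 10111 11011 11100
Round 1: -0010 0-010 0001- 01-10
PIs = {-0010, 0-010, 0001-, 01-10, 01001, 10111, 11011, 11100}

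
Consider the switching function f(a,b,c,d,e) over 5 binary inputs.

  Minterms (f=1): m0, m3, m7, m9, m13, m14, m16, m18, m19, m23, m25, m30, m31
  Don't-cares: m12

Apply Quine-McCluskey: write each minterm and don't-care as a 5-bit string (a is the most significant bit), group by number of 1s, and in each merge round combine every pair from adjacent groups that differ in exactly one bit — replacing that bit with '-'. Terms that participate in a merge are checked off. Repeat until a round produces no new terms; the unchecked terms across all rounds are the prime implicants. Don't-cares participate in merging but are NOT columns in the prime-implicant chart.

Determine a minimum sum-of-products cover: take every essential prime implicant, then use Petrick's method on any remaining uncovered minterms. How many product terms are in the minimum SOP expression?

7

size-2^0 implicants → 00000(✓)  00011(✓)  00111(✓)  01001(✓)  01100(✓)  01101(✓)  01110(✓)  10000(✓)  10010(✓)  10011(✓)  10111(✓)  11001(✓)  11110(✓)  11111(✓)
size-2^1 implicants → -0000  -0011(✓)  -0111(✓)  -1001  -1110  00-11(✓)  01-01  011-0  0110-  1-111  10-11(✓)  100-0  1001-  1111-
size-2^2 implicants → -0-11
Unchecked terms (primes): -0-11, -0000, -1001, -1110, 01-01, 011-0, 0110-, 1-111, 100-0, 1001-, 1111-
Minterm coverage:
  m0 ⊆ -0000 [E]
  m3 ⊆ -0-11 [E]
  m7 ⊆ -0-11 [E]
  m9 ⊆ -1001,01-01
  m13 ⊆ 01-01,0110-
  m14 ⊆ -1110,011-0
  m16 ⊆ -0000,100-0
  m18 ⊆ 100-0,1001-
  m19 ⊆ -0-11,1001-
  m23 ⊆ -0-11,1-111
  m25 ⊆ -1001 [E]
  m30 ⊆ -1110,1111-
  m31 ⊆ 1-111,1111-
E = {-0-11, -0000, -1001}
Petrick residual → -1110, 01-01, 1-111, 100-0
Cover = b'de + b'c'd'e' + bc'd'e + bcde' + a'bd'e + acde + ab'c'e'  |cover|=7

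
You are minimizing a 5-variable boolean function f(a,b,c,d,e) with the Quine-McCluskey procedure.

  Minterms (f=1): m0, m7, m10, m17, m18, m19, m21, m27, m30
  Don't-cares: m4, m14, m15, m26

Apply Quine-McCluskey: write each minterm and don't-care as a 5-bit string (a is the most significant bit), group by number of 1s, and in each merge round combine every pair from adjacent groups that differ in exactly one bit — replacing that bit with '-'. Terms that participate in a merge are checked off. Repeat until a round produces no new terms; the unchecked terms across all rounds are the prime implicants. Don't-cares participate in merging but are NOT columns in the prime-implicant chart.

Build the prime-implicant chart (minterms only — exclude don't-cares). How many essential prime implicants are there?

5

[col 0] 00000*, 00100*, 00111*, 01010*, 01110*, 01111*, 10001*, 10010*, 10011*, 10101*, 11010*, 11011*, 11110*
[col 1] -1010*, -1110*, 0-111, 00-00, 01-10*, 0111-, 1-010*, 1-011*, 10-01, 100-1, 1001-*, 11-10*, 1101-*
[col 2] -1-10, 1-01-
Prime implicants: -1-10, 0-111, 00-00, 0111-, 1-01-, 10-01, 100-1
PI chart (minterm → PIs covering it):
  0 | 00-00  (sole → essential)
  7 | 0-111  (sole → essential)
  10 | -1-10  (sole → essential)
  17 | 10-01,100-1
  18 | 1-01-  (sole → essential)
  19 | 1-01-,100-1
  21 | 10-01  (sole → essential)
  27 | 1-01-  (sole → essential)
  30 | -1-10  (sole → essential)
Essential prime implicants: -1-10, 0-111, 00-00, 1-01-, 10-01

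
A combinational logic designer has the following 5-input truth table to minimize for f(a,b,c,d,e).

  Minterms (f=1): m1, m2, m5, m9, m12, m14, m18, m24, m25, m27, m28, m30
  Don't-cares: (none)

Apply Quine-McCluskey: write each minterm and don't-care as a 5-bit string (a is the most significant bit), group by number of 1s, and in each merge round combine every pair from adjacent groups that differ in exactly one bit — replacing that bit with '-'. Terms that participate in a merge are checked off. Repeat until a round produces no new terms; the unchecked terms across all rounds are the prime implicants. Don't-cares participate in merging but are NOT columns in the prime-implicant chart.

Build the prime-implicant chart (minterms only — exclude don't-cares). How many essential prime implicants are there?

4

Round 0: 00001✓ 00010✓ 00101✓ 01001✓ 01100✓ 01110✓ 10010✓ 11000✓ 11001✓ 11011✓ 11100✓ 11110✓
Round 1: -0010 -1001 -1100✓ -1110✓ 0-001 00-01 011-0✓ 11-00 110-1 1100- 111-0✓
Round 2: -11-0
PIs = {-0010, -1001, -11-0, 0-001, 00-01, 11-00, 110-1, 1100-}
Coverage chart:
  m1: 0-001,00-01
  m2: -0010 ←essential
  m5: 00-01 ←essential
  m9: -1001,0-001
  m12: -11-0 ←essential
  m14: -11-0 ←essential
  m18: -0010 ←essential
  m24: 11-00,1100-
  m25: -1001,110-1,1100-
  m27: 110-1 ←essential
  m28: -11-0,11-00
  m30: -11-0 ←essential
Essential: -0010, -11-0, 00-01, 110-1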